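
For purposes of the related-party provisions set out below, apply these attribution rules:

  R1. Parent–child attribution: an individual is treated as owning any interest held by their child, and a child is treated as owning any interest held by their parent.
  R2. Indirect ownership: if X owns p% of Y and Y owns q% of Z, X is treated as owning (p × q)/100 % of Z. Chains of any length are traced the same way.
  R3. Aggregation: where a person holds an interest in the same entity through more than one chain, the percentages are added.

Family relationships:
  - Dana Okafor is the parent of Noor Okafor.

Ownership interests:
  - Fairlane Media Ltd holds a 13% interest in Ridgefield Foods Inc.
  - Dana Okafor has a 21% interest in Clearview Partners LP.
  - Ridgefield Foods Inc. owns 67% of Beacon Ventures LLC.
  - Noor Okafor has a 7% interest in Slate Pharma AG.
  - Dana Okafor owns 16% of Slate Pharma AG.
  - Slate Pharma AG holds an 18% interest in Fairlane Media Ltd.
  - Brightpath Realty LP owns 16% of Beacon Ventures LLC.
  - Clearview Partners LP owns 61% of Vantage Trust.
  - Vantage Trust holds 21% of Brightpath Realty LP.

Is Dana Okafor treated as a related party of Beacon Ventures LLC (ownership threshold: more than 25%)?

By parent–child attribution (R1), Dana Okafor is treated as also owning Noor Okafor's interest in Slate Pharma AG, giving 16% + 7% = 23%.
Chain via Slate Pharma AG → Fairlane Media Ltd → Ridgefield Foods Inc. (R2): 23% × 18% × 13% × 67% = 0.360594% of Beacon Ventures LLC.
Chain via Clearview Partners LP → Vantage Trust → Brightpath Realty LP (R2): 21% × 61% × 21% × 16% = 0.430416% of Beacon Ventures LLC.
Aggregating (R3): 0.360594% + 0.430416% = 0.79101%.
0.79101% does not exceed the 25% threshold, so Dana is not a related party to Beacon Ventures LLC.

No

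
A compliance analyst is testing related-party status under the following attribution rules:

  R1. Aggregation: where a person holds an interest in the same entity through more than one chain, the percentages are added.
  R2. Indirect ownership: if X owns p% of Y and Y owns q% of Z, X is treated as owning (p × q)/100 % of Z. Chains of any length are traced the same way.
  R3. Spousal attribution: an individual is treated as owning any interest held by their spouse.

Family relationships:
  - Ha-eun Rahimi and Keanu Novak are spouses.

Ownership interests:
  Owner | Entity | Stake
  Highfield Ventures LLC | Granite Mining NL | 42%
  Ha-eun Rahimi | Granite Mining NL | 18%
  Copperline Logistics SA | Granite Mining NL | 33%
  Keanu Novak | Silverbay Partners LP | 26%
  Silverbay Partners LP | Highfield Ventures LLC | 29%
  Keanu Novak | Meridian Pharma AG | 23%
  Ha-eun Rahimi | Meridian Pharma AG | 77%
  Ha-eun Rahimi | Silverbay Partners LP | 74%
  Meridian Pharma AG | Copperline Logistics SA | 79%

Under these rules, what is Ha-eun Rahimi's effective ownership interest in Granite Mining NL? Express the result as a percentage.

56.25%

By spousal attribution (R3), Ha-eun Rahimi is treated as also owning Keanu Novak's interest in Silverbay Partners LP, giving 74% + 26% = 100%.
By spousal attribution (R3), Ha-eun Rahimi is treated as also owning Keanu Novak's interest in Meridian Pharma AG, giving 77% + 23% = 100%.
Chain via Silverbay Partners LP → Highfield Ventures LLC (R2): 100% × 29% × 42% = 12.18% of Granite Mining NL.
Chain via Meridian Pharma AG → Copperline Logistics SA (R2): 100% × 79% × 33% = 26.07% of Granite Mining NL.
Direct interest in Granite Mining NL: 18%.
Aggregating (R1): 12.18% + 26.07% + 18% = 56.25%.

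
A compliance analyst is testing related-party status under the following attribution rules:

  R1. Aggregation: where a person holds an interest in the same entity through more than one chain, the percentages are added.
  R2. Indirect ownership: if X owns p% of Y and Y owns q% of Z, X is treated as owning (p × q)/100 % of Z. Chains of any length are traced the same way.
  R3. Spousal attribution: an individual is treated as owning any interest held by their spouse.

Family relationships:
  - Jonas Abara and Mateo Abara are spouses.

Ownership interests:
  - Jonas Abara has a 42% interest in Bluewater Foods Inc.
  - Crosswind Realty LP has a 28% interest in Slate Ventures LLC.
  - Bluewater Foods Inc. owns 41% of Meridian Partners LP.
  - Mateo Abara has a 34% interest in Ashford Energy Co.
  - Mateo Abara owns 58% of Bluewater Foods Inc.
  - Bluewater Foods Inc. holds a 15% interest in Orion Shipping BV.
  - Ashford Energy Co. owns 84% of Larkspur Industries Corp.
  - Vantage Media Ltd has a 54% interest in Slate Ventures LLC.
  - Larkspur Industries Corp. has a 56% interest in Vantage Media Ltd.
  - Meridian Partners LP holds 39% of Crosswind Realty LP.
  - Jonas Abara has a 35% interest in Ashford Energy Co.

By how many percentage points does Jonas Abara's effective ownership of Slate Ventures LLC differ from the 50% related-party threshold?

By spousal attribution (R3), Jonas Abara is treated as also owning Mateo Abara's interest in Bluewater Foods Inc, giving 42% + 58% = 100%.
By spousal attribution (R3), Jonas Abara is treated as also owning Mateo Abara's interest in Ashford Energy Co, giving 35% + 34% = 69%.
Chain via Bluewater Foods Inc. → Meridian Partners LP → Crosswind Realty LP (R2): 100% × 41% × 39% × 28% = 4.4772% of Slate Ventures LLC.
Chain via Ashford Energy Co. → Larkspur Industries Corp. → Vantage Media Ltd (R2): 69% × 84% × 56% × 54% = 17.527104% of Slate Ventures LLC.
Aggregating (R1): 4.4772% + 17.527104% = 22.004304%.
22.004304% falls short of the 50% threshold by 27.995696 percentage points.

27.995696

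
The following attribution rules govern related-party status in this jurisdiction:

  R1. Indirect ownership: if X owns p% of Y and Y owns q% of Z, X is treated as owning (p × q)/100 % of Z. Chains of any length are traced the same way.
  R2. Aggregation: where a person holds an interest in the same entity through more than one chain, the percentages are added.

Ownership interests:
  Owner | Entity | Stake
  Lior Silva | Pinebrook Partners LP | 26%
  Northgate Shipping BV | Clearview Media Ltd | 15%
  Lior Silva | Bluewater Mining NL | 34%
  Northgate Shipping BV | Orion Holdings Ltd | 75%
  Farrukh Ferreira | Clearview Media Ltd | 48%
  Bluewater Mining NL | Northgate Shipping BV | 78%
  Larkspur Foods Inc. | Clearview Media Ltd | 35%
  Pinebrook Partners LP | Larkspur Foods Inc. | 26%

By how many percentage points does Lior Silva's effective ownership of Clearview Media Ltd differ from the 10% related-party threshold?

Chain via Bluewater Mining NL → Northgate Shipping BV (R1): 34% × 78% × 15% = 3.978% of Clearview Media Ltd.
Chain via Pinebrook Partners LP → Larkspur Foods Inc. (R1): 26% × 26% × 35% = 2.366% of Clearview Media Ltd.
Aggregating (R2): 3.978% + 2.366% = 6.344%.
6.344% falls short of the 10% threshold by 3.656 percentage points.

3.656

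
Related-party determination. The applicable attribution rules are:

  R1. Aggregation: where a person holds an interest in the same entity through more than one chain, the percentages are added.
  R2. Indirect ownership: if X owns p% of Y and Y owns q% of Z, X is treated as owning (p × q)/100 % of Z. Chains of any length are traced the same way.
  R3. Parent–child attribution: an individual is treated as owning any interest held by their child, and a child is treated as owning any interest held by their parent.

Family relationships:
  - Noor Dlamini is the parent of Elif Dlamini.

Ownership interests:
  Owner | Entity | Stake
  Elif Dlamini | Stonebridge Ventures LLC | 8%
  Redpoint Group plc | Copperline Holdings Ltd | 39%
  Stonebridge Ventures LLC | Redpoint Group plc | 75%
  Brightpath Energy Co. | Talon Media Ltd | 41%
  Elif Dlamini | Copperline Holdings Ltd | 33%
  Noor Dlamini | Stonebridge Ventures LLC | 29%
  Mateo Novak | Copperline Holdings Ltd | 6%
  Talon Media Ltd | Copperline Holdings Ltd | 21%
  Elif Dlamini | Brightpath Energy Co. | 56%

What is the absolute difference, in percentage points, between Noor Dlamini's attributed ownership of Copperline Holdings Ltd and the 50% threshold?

1.3559

By parent–child attribution (R3), Noor Dlamini is treated as also owning Elif Dlamini's interest in Stonebridge Ventures LLC, giving 29% + 8% = 37%.
By parent–child attribution (R3), Noor Dlamini is treated as owning Elif Dlamini's 56% interest in Brightpath Energy Co.
By parent–child attribution (R3), Noor Dlamini is treated as owning Elif Dlamini's 33% interest in Copperline Holdings Ltd.
Chain via Stonebridge Ventures LLC → Redpoint Group plc (R2): 37% × 75% × 39% = 10.8225% of Copperline Holdings Ltd.
Chain via Brightpath Energy Co. → Talon Media Ltd (R2): 56% × 41% × 21% = 4.8216% of Copperline Holdings Ltd.
Direct interest in Copperline Holdings Ltd: 33%.
Aggregating (R1): 10.8225% + 4.8216% + 33% = 48.6441%.
48.6441% falls short of the 50% threshold by 1.3559 percentage points.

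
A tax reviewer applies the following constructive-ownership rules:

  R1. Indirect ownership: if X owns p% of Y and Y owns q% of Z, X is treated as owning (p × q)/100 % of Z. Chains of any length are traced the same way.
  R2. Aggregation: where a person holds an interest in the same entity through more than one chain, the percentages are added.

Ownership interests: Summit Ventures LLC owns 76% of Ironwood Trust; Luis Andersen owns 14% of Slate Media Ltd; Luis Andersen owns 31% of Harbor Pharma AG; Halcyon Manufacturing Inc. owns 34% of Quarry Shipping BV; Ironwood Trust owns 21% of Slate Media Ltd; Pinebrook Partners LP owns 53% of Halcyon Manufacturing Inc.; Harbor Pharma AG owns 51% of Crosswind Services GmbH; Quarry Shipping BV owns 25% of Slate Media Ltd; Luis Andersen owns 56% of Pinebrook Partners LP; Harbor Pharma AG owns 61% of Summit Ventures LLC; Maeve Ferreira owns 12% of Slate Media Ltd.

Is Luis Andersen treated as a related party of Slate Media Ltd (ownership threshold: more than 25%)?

Chain via Pinebrook Partners LP → Halcyon Manufacturing Inc. → Quarry Shipping BV (R1): 56% × 53% × 34% × 25% = 2.5228% of Slate Media Ltd.
Chain via Harbor Pharma AG → Summit Ventures LLC → Ironwood Trust (R1): 31% × 61% × 76% × 21% = 3.018036% of Slate Media Ltd.
Direct interest in Slate Media Ltd: 14%.
Aggregating (R2): 2.5228% + 3.018036% + 14% = 19.540836%.
19.540836% does not exceed the 25% threshold, so Luis is not a related party to Slate Media Ltd.

No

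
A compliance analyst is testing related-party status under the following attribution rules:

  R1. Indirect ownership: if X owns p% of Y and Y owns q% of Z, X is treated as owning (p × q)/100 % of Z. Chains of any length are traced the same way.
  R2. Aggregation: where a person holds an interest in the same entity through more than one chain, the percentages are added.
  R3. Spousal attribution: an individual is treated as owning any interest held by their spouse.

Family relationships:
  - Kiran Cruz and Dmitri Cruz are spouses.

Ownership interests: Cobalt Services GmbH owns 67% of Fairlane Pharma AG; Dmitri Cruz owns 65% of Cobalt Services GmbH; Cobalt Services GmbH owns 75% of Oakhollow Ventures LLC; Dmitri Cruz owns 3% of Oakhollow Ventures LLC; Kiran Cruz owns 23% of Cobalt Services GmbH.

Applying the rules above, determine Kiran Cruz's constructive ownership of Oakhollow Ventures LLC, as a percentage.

69%

By spousal attribution (R3), Kiran Cruz is treated as also owning Dmitri Cruz's interest in Cobalt Services GmbH, giving 23% + 65% = 88%.
By spousal attribution (R3), Kiran Cruz is treated as owning Dmitri Cruz's 3% interest in Oakhollow Ventures LLC.
Chain via Cobalt Services GmbH (R1): 88% × 75% = 66% of Oakhollow Ventures LLC.
Direct interest in Oakhollow Ventures LLC: 3%.
Aggregating (R2): 66% + 3% = 69%.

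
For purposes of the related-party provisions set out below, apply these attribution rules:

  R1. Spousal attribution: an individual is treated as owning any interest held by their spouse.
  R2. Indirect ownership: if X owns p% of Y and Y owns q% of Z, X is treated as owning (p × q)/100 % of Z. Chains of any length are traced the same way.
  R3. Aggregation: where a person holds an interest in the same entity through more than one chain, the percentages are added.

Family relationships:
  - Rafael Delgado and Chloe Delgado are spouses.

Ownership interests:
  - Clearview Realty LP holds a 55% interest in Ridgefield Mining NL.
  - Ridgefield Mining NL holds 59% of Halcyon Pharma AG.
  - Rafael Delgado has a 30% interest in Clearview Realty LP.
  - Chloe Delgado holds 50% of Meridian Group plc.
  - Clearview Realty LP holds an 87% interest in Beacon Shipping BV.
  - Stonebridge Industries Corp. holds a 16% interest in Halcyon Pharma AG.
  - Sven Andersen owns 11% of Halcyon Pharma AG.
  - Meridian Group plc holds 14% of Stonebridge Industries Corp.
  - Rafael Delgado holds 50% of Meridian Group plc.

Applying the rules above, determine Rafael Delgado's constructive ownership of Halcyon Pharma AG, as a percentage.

11.975%

By spousal attribution (R1), Rafael Delgado is treated as also owning Chloe Delgado's interest in Meridian Group plc, giving 50% + 50% = 100%.
Chain via Meridian Group plc → Stonebridge Industries Corp. (R2): 100% × 14% × 16% = 2.24% of Halcyon Pharma AG.
Chain via Clearview Realty LP → Ridgefield Mining NL (R2): 30% × 55% × 59% = 9.735% of Halcyon Pharma AG.
Aggregating (R3): 2.24% + 9.735% = 11.975%.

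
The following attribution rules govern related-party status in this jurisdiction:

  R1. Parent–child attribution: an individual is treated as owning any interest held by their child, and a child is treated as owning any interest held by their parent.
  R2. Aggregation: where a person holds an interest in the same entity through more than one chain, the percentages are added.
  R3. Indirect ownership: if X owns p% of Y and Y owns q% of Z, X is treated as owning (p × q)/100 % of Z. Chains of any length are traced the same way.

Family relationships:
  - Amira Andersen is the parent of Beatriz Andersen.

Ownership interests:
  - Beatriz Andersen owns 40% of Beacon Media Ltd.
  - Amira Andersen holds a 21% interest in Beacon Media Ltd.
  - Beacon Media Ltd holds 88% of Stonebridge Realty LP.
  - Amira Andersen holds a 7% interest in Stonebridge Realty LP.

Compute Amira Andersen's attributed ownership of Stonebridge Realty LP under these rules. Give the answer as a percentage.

60.68%

By parent–child attribution (R1), Amira Andersen is treated as also owning Beatriz Andersen's interest in Beacon Media Ltd, giving 21% + 40% = 61%.
Chain via Beacon Media Ltd (R3): 61% × 88% = 53.68% of Stonebridge Realty LP.
Direct interest in Stonebridge Realty LP: 7%.
Aggregating (R2): 53.68% + 7% = 60.68%.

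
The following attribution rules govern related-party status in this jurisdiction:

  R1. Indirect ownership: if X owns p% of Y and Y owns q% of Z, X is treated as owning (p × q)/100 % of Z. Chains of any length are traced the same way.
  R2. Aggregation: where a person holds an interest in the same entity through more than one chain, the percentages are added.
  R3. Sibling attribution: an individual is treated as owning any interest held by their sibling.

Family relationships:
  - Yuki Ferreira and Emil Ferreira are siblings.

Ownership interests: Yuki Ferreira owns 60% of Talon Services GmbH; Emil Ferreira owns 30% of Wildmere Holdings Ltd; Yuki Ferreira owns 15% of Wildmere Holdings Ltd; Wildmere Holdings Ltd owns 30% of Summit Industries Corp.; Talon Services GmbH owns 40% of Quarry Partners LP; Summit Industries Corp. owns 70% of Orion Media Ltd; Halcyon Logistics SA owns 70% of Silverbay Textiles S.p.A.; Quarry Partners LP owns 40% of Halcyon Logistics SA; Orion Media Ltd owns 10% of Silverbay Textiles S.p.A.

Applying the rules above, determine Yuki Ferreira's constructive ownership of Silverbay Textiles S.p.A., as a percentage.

7.665%

By sibling attribution (R3), Yuki Ferreira is treated as also owning Emil Ferreira's interest in Wildmere Holdings Ltd, giving 15% + 30% = 45%.
Chain via Wildmere Holdings Ltd → Summit Industries Corp. → Orion Media Ltd (R1): 45% × 30% × 70% × 10% = 0.945% of Silverbay Textiles S.p.A.
Chain via Talon Services GmbH → Quarry Partners LP → Halcyon Logistics SA (R1): 60% × 40% × 40% × 70% = 6.72% of Silverbay Textiles S.p.A.
Aggregating (R2): 0.945% + 6.72% = 7.665%.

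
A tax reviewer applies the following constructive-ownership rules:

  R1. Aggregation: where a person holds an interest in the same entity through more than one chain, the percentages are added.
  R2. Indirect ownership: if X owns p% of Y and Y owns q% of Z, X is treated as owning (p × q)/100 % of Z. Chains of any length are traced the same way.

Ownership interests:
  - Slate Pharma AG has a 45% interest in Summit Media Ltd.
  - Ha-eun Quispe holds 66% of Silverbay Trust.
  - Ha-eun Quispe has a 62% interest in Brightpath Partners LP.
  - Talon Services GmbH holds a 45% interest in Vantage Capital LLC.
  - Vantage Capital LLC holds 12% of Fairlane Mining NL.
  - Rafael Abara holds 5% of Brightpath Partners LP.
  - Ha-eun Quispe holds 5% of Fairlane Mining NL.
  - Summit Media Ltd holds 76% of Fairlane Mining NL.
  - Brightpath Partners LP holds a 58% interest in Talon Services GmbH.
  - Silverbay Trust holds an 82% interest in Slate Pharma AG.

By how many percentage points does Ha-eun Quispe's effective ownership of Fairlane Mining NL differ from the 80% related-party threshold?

Chain via Silverbay Trust → Slate Pharma AG → Summit Media Ltd (R2): 66% × 82% × 45% × 76% = 18.50904% of Fairlane Mining NL.
Chain via Brightpath Partners LP → Talon Services GmbH → Vantage Capital LLC (R2): 62% × 58% × 45% × 12% = 1.94184% of Fairlane Mining NL.
Direct interest in Fairlane Mining NL: 5%.
Aggregating (R1): 18.50904% + 1.94184% + 5% = 25.45088%.
25.45088% falls short of the 80% threshold by 54.54912 percentage points.

54.54912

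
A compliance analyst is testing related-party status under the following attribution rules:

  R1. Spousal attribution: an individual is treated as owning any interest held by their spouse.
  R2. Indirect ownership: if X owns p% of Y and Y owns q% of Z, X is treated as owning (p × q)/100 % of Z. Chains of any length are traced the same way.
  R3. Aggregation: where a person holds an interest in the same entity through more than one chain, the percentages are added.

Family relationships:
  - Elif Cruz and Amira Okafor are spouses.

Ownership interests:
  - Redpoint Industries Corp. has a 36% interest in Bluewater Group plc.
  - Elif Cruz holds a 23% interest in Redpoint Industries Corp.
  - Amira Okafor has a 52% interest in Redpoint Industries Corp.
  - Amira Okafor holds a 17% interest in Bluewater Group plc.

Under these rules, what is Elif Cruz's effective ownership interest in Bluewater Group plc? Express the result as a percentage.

44%

By spousal attribution (R1), Elif Cruz is treated as also owning Amira Okafor's interest in Redpoint Industries Corp, giving 23% + 52% = 75%.
By spousal attribution (R1), Elif Cruz is treated as owning Amira Okafor's 17% interest in Bluewater Group plc.
Chain via Redpoint Industries Corp. (R2): 75% × 36% = 27% of Bluewater Group plc.
Direct interest in Bluewater Group plc: 17%.
Aggregating (R3): 27% + 17% = 44%.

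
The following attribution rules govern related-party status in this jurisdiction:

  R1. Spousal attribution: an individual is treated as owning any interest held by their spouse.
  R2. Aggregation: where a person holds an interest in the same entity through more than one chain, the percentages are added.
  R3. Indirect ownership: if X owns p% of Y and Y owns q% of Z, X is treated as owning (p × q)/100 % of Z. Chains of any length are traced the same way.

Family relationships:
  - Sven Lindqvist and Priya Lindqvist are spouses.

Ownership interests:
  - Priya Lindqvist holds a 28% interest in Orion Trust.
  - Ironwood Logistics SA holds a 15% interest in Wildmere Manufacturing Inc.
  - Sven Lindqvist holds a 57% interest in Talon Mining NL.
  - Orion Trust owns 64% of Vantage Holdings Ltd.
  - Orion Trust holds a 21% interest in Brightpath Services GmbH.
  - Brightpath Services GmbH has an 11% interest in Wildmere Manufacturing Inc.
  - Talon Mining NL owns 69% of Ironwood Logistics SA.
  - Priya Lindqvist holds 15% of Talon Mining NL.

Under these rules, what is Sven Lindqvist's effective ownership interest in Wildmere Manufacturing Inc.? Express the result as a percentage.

By spousal attribution (R1), Sven Lindqvist is treated as also owning Priya Lindqvist's interest in Talon Mining NL, giving 57% + 15% = 72%.
By spousal attribution (R1), Sven Lindqvist is treated as owning Priya Lindqvist's 28% interest in Orion Trust.
Chain via Talon Mining NL → Ironwood Logistics SA (R3): 72% × 69% × 15% = 7.452% of Wildmere Manufacturing Inc.
Chain via Orion Trust → Brightpath Services GmbH (R3): 28% × 21% × 11% = 0.6468% of Wildmere Manufacturing Inc.
Aggregating (R2): 7.452% + 0.6468% = 8.0988%.

8.0988%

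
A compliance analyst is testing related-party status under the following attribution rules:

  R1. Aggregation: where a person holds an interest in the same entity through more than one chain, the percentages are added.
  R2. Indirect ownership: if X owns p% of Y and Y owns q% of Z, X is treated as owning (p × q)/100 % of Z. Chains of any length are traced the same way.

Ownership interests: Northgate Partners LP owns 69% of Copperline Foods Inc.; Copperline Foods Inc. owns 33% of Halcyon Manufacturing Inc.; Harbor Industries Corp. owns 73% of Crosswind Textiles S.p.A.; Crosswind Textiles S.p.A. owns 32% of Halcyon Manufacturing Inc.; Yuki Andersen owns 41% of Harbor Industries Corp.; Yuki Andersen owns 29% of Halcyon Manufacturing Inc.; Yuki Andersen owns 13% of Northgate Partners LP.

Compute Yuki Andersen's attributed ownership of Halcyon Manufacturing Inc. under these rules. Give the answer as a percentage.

41.5377%

Chain via Northgate Partners LP → Copperline Foods Inc. (R2): 13% × 69% × 33% = 2.9601% of Halcyon Manufacturing Inc.
Chain via Harbor Industries Corp. → Crosswind Textiles S.p.A. (R2): 41% × 73% × 32% = 9.5776% of Halcyon Manufacturing Inc.
Direct interest in Halcyon Manufacturing Inc: 29%.
Aggregating (R1): 2.9601% + 9.5776% + 29% = 41.5377%.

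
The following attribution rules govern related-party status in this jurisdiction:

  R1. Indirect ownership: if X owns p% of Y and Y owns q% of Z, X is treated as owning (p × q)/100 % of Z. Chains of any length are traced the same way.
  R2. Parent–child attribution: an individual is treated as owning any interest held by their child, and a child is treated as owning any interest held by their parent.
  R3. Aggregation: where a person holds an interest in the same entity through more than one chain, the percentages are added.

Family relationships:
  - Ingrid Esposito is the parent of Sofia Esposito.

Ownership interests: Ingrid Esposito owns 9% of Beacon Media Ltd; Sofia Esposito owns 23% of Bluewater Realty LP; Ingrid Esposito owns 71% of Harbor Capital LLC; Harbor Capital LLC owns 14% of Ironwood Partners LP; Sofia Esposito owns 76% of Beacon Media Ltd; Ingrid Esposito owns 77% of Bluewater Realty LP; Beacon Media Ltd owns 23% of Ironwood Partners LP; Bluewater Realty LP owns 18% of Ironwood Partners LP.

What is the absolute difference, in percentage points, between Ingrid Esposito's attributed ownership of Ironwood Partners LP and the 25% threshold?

22.49

By parent–child attribution (R2), Ingrid Esposito is treated as also owning Sofia Esposito's interest in Bluewater Realty LP, giving 77% + 23% = 100%.
By parent–child attribution (R2), Ingrid Esposito is treated as also owning Sofia Esposito's interest in Beacon Media Ltd, giving 9% + 76% = 85%.
Chain via Bluewater Realty LP (R1): 100% × 18% = 18% of Ironwood Partners LP.
Chain via Harbor Capital LLC (R1): 71% × 14% = 9.94% of Ironwood Partners LP.
Chain via Beacon Media Ltd (R1): 85% × 23% = 19.55% of Ironwood Partners LP.
Aggregating (R3): 18% + 9.94% + 19.55% = 47.49%.
47.49% exceeds the 25% threshold by 22.49 percentage points.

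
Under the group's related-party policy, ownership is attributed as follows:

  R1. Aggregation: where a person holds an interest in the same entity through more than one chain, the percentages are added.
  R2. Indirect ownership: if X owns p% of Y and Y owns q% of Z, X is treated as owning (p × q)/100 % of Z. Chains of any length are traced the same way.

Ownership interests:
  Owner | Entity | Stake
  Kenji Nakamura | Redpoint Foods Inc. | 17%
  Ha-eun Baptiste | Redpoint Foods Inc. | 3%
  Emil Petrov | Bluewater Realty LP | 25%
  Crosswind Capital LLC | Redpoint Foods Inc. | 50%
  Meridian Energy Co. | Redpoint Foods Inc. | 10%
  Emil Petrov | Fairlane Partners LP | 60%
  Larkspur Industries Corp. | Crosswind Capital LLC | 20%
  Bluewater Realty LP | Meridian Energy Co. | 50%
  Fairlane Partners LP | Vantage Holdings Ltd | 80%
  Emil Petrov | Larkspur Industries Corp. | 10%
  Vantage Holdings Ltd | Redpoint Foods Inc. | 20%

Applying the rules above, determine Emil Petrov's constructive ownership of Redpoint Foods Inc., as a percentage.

Chain via Bluewater Realty LP → Meridian Energy Co. (R2): 25% × 50% × 10% = 1.25% of Redpoint Foods Inc.
Chain via Fairlane Partners LP → Vantage Holdings Ltd (R2): 60% × 80% × 20% = 9.6% of Redpoint Foods Inc.
Chain via Larkspur Industries Corp. → Crosswind Capital LLC (R2): 10% × 20% × 50% = 1% of Redpoint Foods Inc.
Aggregating (R1): 1.25% + 9.6% + 1% = 11.85%.

11.85%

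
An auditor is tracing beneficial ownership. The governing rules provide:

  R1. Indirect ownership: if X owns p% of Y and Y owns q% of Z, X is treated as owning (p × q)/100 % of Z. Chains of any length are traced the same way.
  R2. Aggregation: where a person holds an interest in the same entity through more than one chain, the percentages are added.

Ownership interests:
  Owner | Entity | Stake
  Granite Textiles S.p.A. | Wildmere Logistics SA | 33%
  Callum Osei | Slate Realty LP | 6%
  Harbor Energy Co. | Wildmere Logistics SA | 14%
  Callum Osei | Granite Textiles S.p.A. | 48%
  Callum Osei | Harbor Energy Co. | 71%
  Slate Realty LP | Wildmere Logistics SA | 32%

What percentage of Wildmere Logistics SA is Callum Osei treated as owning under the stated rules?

Chain via Granite Textiles S.p.A. (R1): 48% × 33% = 15.84% of Wildmere Logistics SA.
Chain via Harbor Energy Co. (R1): 71% × 14% = 9.94% of Wildmere Logistics SA.
Chain via Slate Realty LP (R1): 6% × 32% = 1.92% of Wildmere Logistics SA.
Aggregating (R2): 15.84% + 9.94% + 1.92% = 27.7%.

27.7%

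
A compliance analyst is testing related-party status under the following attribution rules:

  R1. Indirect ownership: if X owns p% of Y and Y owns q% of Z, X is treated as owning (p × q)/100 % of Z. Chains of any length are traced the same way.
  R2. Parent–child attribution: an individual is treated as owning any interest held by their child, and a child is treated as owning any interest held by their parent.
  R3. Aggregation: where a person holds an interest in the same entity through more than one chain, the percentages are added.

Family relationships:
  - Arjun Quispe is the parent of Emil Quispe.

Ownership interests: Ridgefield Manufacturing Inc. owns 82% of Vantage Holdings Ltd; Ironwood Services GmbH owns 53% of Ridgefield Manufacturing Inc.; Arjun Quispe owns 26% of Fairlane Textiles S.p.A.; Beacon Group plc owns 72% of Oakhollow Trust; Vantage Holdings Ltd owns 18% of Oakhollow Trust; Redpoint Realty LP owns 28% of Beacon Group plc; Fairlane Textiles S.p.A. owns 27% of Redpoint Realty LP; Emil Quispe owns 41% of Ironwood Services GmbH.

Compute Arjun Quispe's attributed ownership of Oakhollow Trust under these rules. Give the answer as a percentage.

By parent–child attribution (R2), Arjun Quispe is treated as owning Emil Quispe's 41% interest in Ironwood Services GmbH.
Chain via Fairlane Textiles S.p.A. → Redpoint Realty LP → Beacon Group plc (R1): 26% × 27% × 28% × 72% = 1.415232% of Oakhollow Trust.
Chain via Ironwood Services GmbH → Ridgefield Manufacturing Inc. → Vantage Holdings Ltd (R1): 41% × 53% × 82% × 18% = 3.207348% of Oakhollow Trust.
Aggregating (R3): 1.415232% + 3.207348% = 4.62258%.

4.62258%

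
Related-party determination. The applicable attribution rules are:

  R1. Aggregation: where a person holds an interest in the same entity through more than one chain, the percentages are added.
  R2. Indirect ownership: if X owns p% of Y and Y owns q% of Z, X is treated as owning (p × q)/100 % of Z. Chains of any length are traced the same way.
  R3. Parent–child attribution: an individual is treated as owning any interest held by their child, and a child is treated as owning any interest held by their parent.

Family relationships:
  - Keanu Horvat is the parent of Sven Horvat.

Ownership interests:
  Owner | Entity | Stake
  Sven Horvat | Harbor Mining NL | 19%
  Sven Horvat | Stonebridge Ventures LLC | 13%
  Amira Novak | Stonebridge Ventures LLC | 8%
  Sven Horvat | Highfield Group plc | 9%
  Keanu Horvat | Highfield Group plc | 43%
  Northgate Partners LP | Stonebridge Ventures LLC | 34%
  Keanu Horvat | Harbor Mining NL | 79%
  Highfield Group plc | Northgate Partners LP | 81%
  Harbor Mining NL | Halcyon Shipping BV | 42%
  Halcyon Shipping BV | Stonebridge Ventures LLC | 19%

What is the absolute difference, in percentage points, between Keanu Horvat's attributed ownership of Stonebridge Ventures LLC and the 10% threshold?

25.1412

By parent–child attribution (R3), Keanu Horvat is treated as also owning Sven Horvat's interest in Highfield Group plc, giving 43% + 9% = 52%.
By parent–child attribution (R3), Keanu Horvat is treated as also owning Sven Horvat's interest in Harbor Mining NL, giving 79% + 19% = 98%.
By parent–child attribution (R3), Keanu Horvat is treated as owning Sven Horvat's 13% interest in Stonebridge Ventures LLC.
Chain via Highfield Group plc → Northgate Partners LP (R2): 52% × 81% × 34% = 14.3208% of Stonebridge Ventures LLC.
Chain via Harbor Mining NL → Halcyon Shipping BV (R2): 98% × 42% × 19% = 7.8204% of Stonebridge Ventures LLC.
Direct interest in Stonebridge Ventures LLC: 13%.
Aggregating (R1): 14.3208% + 7.8204% + 13% = 35.1412%.
35.1412% exceeds the 10% threshold by 25.1412 percentage points.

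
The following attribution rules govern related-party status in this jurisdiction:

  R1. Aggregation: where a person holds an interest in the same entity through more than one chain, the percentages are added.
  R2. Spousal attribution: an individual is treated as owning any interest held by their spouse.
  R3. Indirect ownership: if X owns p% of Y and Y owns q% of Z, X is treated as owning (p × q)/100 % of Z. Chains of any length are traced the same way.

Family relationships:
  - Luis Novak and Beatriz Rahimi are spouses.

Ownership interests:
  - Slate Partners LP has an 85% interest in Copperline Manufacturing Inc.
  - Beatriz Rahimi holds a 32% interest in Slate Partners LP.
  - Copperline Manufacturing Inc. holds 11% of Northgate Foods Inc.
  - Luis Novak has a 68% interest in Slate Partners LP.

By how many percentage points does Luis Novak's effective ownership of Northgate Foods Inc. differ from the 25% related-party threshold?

By spousal attribution (R2), Luis Novak is treated as also owning Beatriz Rahimi's interest in Slate Partners LP, giving 68% + 32% = 100%.
Chain via Slate Partners LP → Copperline Manufacturing Inc. (R3): 100% × 85% × 11% = 9.35% of Northgate Foods Inc.
9.35% falls short of the 25% threshold by 15.65 percentage points.

15.65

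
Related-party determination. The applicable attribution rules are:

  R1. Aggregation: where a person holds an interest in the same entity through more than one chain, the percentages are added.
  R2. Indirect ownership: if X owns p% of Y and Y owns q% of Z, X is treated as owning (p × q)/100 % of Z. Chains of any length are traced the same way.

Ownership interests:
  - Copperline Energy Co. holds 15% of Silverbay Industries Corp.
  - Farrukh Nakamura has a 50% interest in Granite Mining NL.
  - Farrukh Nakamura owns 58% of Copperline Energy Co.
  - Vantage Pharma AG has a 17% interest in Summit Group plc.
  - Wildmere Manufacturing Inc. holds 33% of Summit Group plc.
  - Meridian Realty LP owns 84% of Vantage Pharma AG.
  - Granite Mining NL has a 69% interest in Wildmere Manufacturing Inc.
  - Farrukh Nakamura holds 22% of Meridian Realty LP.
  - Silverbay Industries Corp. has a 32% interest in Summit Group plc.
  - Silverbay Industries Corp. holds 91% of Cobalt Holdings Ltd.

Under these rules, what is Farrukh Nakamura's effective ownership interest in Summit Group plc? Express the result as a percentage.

17.3106%

Chain via Copperline Energy Co. → Silverbay Industries Corp. (R2): 58% × 15% × 32% = 2.784% of Summit Group plc.
Chain via Granite Mining NL → Wildmere Manufacturing Inc. (R2): 50% × 69% × 33% = 11.385% of Summit Group plc.
Chain via Meridian Realty LP → Vantage Pharma AG (R2): 22% × 84% × 17% = 3.1416% of Summit Group plc.
Aggregating (R1): 2.784% + 11.385% + 3.1416% = 17.3106%.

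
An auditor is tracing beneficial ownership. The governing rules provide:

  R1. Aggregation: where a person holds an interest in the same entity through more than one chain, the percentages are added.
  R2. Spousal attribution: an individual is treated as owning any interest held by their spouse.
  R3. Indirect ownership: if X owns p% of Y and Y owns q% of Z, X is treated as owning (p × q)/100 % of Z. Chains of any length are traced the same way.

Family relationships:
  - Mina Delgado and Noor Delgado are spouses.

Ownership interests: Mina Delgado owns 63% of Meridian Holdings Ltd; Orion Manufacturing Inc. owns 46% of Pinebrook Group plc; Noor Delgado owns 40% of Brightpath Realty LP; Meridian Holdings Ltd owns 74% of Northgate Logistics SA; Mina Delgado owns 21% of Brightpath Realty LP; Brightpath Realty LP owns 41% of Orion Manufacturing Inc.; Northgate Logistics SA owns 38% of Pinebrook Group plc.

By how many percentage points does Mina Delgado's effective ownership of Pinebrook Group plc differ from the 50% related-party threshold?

By spousal attribution (R2), Mina Delgado is treated as also owning Noor Delgado's interest in Brightpath Realty LP, giving 21% + 40% = 61%.
Chain via Brightpath Realty LP → Orion Manufacturing Inc. (R3): 61% × 41% × 46% = 11.5046% of Pinebrook Group plc.
Chain via Meridian Holdings Ltd → Northgate Logistics SA (R3): 63% × 74% × 38% = 17.7156% of Pinebrook Group plc.
Aggregating (R1): 11.5046% + 17.7156% = 29.2202%.
29.2202% falls short of the 50% threshold by 20.7798 percentage points.

20.7798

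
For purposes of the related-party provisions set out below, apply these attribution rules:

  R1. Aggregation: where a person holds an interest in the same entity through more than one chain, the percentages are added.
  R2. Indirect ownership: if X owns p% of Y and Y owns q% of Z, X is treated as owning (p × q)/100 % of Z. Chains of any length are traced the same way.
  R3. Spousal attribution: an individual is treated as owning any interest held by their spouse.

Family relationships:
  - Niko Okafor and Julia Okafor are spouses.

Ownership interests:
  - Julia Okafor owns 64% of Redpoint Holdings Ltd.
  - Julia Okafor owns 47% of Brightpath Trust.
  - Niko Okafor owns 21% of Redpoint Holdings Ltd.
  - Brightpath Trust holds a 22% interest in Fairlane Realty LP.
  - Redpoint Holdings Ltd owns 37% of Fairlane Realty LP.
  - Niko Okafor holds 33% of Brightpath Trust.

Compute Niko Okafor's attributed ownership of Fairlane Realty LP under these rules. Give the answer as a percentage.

By spousal attribution (R3), Niko Okafor is treated as also owning Julia Okafor's interest in Brightpath Trust, giving 33% + 47% = 80%.
By spousal attribution (R3), Niko Okafor is treated as also owning Julia Okafor's interest in Redpoint Holdings Ltd, giving 21% + 64% = 85%.
Chain via Brightpath Trust (R2): 80% × 22% = 17.6% of Fairlane Realty LP.
Chain via Redpoint Holdings Ltd (R2): 85% × 37% = 31.45% of Fairlane Realty LP.
Aggregating (R1): 17.6% + 31.45% = 49.05%.

49.05%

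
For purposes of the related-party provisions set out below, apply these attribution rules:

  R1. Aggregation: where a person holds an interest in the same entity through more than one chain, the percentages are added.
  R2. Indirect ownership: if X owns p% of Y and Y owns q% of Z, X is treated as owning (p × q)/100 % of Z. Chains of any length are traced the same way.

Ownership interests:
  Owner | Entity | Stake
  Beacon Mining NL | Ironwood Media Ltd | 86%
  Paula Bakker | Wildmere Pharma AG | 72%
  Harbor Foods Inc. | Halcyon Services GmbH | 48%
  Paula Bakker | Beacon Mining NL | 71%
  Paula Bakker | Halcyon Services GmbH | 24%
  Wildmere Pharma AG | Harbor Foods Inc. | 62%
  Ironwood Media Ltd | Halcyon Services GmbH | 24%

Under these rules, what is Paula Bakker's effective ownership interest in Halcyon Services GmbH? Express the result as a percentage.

60.0816%

Chain via Beacon Mining NL → Ironwood Media Ltd (R2): 71% × 86% × 24% = 14.6544% of Halcyon Services GmbH.
Chain via Wildmere Pharma AG → Harbor Foods Inc. (R2): 72% × 62% × 48% = 21.4272% of Halcyon Services GmbH.
Direct interest in Halcyon Services GmbH: 24%.
Aggregating (R1): 14.6544% + 21.4272% + 24% = 60.0816%.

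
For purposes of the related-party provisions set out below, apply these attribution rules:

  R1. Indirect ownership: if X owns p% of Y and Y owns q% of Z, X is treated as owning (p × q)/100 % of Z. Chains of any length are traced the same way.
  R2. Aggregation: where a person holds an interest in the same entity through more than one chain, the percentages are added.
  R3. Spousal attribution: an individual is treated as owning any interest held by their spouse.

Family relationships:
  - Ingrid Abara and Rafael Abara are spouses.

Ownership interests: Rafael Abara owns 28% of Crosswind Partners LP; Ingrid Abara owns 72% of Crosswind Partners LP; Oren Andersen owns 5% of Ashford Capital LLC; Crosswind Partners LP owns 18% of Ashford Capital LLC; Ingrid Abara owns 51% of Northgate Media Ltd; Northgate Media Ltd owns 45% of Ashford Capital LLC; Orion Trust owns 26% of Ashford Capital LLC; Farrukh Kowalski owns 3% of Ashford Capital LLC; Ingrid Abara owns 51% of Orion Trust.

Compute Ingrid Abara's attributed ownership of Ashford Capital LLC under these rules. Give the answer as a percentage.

By spousal attribution (R3), Ingrid Abara is treated as also owning Rafael Abara's interest in Crosswind Partners LP, giving 72% + 28% = 100%.
Chain via Northgate Media Ltd (R1): 51% × 45% = 22.95% of Ashford Capital LLC.
Chain via Crosswind Partners LP (R1): 100% × 18% = 18% of Ashford Capital LLC.
Chain via Orion Trust (R1): 51% × 26% = 13.26% of Ashford Capital LLC.
Aggregating (R2): 22.95% + 18% + 13.26% = 54.21%.

54.21%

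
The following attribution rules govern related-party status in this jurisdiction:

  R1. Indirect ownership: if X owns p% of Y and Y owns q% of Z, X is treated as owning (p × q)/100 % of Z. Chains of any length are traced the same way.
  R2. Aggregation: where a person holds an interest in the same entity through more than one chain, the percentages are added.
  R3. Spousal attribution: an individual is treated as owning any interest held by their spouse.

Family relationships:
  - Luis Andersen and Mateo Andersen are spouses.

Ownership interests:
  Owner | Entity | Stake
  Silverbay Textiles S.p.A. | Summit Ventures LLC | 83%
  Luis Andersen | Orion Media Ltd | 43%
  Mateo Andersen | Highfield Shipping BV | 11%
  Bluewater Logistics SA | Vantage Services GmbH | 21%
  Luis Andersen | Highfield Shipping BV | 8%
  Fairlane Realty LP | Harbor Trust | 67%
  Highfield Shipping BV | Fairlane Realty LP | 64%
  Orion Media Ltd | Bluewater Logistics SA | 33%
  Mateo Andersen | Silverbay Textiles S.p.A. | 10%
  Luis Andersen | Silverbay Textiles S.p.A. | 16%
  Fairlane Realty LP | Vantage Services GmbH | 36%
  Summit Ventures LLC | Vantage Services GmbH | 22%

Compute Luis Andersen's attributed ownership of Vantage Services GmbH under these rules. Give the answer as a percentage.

12.1051%

By spousal attribution (R3), Luis Andersen is treated as also owning Mateo Andersen's interest in Highfield Shipping BV, giving 8% + 11% = 19%.
By spousal attribution (R3), Luis Andersen is treated as also owning Mateo Andersen's interest in Silverbay Textiles S.p.A, giving 16% + 10% = 26%.
Chain via Highfield Shipping BV → Fairlane Realty LP (R1): 19% × 64% × 36% = 4.3776% of Vantage Services GmbH.
Chain via Silverbay Textiles S.p.A. → Summit Ventures LLC (R1): 26% × 83% × 22% = 4.7476% of Vantage Services GmbH.
Chain via Orion Media Ltd → Bluewater Logistics SA (R1): 43% × 33% × 21% = 2.9799% of Vantage Services GmbH.
Aggregating (R2): 4.3776% + 4.7476% + 2.9799% = 12.1051%.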